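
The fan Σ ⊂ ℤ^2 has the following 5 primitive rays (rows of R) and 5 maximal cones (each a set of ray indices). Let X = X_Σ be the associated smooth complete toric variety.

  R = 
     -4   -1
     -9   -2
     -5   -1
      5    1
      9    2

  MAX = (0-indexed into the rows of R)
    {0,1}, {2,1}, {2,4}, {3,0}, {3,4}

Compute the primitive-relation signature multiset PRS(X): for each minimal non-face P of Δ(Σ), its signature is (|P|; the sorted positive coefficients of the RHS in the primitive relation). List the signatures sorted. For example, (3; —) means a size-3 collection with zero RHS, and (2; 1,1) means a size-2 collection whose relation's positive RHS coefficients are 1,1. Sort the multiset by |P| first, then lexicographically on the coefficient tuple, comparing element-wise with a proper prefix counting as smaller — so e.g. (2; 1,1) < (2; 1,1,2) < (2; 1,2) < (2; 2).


Minimal non-faces — 5 found among 5 rays, 5 max cones:

  P={1,4}:  v_{1} + v_{4} = 0  →  sig = (2; —)
  P={2,3}:  v_{2} + v_{3} = 0  →  sig = (2; —)
  P={0,2}:  v_{0} + v_{2} = v_{1}  →  sig = (2; 1)
  P={0,4}:  v_{0} + v_{4} = v_{3}  →  sig = (2; 1)
  P={1,3}:  v_{1} + v_{3} = v_{0}  →  sig = (2; 1)

so the primitive-relation signature multiset is
[(2; —), (2; —), (2; 1), (2; 1), (2; 1)]


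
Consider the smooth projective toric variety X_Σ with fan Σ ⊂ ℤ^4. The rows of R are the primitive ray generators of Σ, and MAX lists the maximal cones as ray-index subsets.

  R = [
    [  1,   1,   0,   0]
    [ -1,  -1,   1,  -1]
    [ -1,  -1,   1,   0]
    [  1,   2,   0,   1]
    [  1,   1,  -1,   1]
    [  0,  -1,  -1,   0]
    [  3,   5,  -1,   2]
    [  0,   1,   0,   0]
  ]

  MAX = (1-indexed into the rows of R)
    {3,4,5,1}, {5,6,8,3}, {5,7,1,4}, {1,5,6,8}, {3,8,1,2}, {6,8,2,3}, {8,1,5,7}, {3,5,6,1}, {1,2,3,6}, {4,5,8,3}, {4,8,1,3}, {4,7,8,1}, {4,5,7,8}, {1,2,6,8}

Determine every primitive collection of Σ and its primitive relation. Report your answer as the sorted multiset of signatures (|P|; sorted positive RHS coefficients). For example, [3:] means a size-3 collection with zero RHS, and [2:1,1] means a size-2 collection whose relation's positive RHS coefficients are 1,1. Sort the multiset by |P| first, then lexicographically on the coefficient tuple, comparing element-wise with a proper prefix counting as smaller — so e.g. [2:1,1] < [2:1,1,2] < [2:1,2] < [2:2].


|primitive collections| = 9. Relations:

  P={2,5}:  v_{2} + v_{5} = 0  →  sig = [2:]
  P={4,6}:  v_{4} + v_{6} = v_{5}  →  sig = [2:1]
  P={2,4}:  v_{2} + v_{4} = v_{1} + v_{3} + v_{8}  →  sig = [2:1,1,1]
  P={2,7}:  v_{2} + v_{7} = v_{1} + v_{4} + v_{8}  →  sig = [2:1,1,1]
  P={6,7}:  v_{6} + v_{7} = v_{1} + 2·v_{5} + v_{8}  →  sig = [2:1,1,2]
  P={3,7}:  v_{3} + v_{7} = 2·v_{4}  →  sig = [2:2]
  P={1,3,6,8}:  v_{1} + v_{3} + v_{6} + v_{8} = 0  →  sig = [4:]
  P={1,3,5,8}:  v_{1} + v_{3} + v_{5} + v_{8} = v_{4}  →  sig = [4:1]
  P={1,4,5,8}:  v_{1} + v_{4} + v_{5} + v_{8} = v_{7}  →  sig = [4:1]

Signatures (|P|; sorted positive RHS coefficients), sorted:
    |P|=2: 6 collections, coeffs (), (1), (1,1,1), (1,1,1), (1,1,2), (2)
    |P|=4: 3 collections, coeffs (), (1), (1)


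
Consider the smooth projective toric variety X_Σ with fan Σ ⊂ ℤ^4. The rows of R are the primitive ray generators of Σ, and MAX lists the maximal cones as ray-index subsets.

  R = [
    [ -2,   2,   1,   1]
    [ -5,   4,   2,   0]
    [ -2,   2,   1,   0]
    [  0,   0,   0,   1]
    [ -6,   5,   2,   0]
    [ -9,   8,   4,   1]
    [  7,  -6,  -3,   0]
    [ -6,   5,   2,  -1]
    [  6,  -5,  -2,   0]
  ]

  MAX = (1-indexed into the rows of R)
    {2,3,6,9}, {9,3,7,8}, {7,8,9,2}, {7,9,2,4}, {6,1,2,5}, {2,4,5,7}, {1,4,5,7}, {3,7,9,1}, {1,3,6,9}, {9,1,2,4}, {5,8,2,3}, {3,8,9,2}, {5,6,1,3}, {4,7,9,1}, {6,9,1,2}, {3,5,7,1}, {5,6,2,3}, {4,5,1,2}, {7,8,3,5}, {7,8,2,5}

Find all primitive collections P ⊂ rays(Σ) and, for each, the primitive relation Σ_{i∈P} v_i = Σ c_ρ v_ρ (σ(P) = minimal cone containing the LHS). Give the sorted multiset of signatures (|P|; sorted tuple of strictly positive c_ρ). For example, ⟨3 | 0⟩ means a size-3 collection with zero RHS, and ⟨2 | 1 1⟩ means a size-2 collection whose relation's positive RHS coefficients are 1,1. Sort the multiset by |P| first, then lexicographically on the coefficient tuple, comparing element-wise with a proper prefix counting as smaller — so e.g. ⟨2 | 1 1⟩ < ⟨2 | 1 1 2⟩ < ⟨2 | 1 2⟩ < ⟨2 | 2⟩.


Primitive collections (10):

  • {5,9}:  v_{5} + v_{9} = 0  so sig = ⟨2 | 0⟩
  • {3,4}:  v_{3} + v_{4} = v_{1}  so sig = ⟨2 | 1⟩
  • {4,8}:  v_{4} + v_{8} = v_{5}  so sig = ⟨2 | 1⟩
  • {6,7}:  v_{6} + v_{7} = v_{1}  so sig = ⟨2 | 1⟩
  • {1,8}:  v_{1} + v_{8} = v_{3} + v_{5}  so sig = ⟨2 | 1 1⟩
  • {6,8}:  v_{6} + v_{8} = v_{2} + 2·v_{3} + v_{5}  so sig = ⟨2 | 1 1 2⟩
  • {4,6}:  v_{4} + v_{6} = 2·v_{1} + v_{2}  so sig = ⟨2 | 1 2⟩
  • {2,3,7}:  v_{2} + v_{3} + v_{7} = 0  so sig = ⟨3 | 0⟩
  • {1,2,3}:  v_{1} + v_{2} + v_{3} = v_{6}  so sig = ⟨3 | 1⟩
  • {1,2,7}:  v_{1} + v_{2} + v_{7} = v_{4}  so sig = ⟨3 | 1⟩

Sorted signature multiset PRS(X):
    ⟨2 | 0⟩
    ⟨2 | 1⟩
    ⟨2 | 1⟩
    ⟨2 | 1⟩
    ⟨2 | 1 1⟩
    ⟨2 | 1 1 2⟩
    ⟨2 | 1 2⟩
    ⟨3 | 0⟩
    ⟨3 | 1⟩
    ⟨3 | 1⟩


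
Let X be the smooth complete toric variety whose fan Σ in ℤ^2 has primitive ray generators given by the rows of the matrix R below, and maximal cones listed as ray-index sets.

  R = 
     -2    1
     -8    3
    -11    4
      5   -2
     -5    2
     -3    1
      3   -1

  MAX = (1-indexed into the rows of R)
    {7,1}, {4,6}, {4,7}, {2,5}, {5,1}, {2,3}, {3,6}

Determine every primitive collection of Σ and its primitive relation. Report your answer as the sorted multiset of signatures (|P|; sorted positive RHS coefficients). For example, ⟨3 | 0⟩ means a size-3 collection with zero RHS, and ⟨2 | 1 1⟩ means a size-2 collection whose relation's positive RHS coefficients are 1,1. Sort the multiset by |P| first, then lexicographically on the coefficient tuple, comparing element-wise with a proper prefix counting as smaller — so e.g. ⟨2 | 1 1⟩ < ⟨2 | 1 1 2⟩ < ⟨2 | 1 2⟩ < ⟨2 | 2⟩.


Minimal non-faces — 14 found among 7 rays, 7 max cones:

  P = {4,5}:  v_{4} + v_{5} = 0  so sig = ⟨2 | 0⟩
  P = {6,7}:  v_{6} + v_{7} = 0  so sig = ⟨2 | 0⟩
  P = {1,4}:  v_{1} + v_{4} = v_{7}  so sig = ⟨2 | 1⟩
  P = {1,6}:  v_{1} + v_{6} = v_{5}  so sig = ⟨2 | 1⟩
  P = {2,4}:  v_{2} + v_{4} = v_{6}  so sig = ⟨2 | 1⟩
  P = {2,6}:  v_{2} + v_{6} = v_{3}  so sig = ⟨2 | 1⟩
  P = {2,7}:  v_{2} + v_{7} = v_{5}  so sig = ⟨2 | 1⟩
  P = {3,7}:  v_{3} + v_{7} = v_{2}  so sig = ⟨2 | 1⟩
  P = {5,6}:  v_{5} + v_{6} = v_{2}  so sig = ⟨2 | 1⟩
  P = {5,7}:  v_{5} + v_{7} = v_{1}  so sig = ⟨2 | 1⟩
  P = {1,3}:  v_{1} + v_{3} = v_{2} + v_{5}  so sig = ⟨2 | 1 1⟩
  P = {1,2}:  v_{1} + v_{2} = 2·v_{5}  so sig = ⟨2 | 2⟩
  P = {3,4}:  v_{3} + v_{4} = 2·v_{6}  so sig = ⟨2 | 2⟩
  P = {3,5}:  v_{3} + v_{5} = 2·v_{2}  so sig = ⟨2 | 2⟩

Sorted signature multiset PRS(X):
[⟨2 | 0⟩, ⟨2 | 0⟩, ⟨2 | 1⟩, ⟨2 | 1⟩, ⟨2 | 1⟩, ⟨2 | 1⟩, ⟨2 | 1⟩, ⟨2 | 1⟩, ⟨2 | 1⟩, ⟨2 | 1⟩, ⟨2 | 1 1⟩, ⟨2 | 2⟩, ⟨2 | 2⟩, ⟨2 | 2⟩]


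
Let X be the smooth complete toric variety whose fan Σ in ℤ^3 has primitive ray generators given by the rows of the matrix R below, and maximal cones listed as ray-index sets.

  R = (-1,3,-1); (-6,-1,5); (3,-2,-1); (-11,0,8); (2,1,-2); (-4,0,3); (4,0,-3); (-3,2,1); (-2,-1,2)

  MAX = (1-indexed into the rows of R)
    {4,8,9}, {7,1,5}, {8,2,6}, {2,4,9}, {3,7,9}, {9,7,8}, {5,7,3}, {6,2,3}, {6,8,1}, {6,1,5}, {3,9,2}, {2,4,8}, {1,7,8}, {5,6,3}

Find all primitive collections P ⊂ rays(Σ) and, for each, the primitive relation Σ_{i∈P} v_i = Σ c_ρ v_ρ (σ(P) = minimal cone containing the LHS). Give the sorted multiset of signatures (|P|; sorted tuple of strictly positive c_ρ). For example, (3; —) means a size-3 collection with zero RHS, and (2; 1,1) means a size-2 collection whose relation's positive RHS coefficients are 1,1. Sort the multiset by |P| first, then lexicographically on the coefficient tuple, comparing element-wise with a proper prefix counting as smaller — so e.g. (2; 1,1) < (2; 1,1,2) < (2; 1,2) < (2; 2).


|primitive collections| = 16. Relations:

  P = {3,8}:  v_{3} + v_{8} = 0 ; sig = (2; —)
  P = {5,9}:  v_{5} + v_{9} = 0 ; sig = (2; —)
  P = {6,7}:  v_{6} + v_{7} = 0 ; sig = (2; —)
  P = {1,3}:  v_{1} + v_{3} = v_{5} ; sig = (2; 1)
  P = {1,9}:  v_{1} + v_{9} = v_{8} ; sig = (2; 1)
  P = {2,5}:  v_{2} + v_{5} = v_{6} ; sig = (2; 1)
  P = {2,7}:  v_{2} + v_{7} = v_{9} ; sig = (2; 1)
  P = {5,8}:  v_{5} + v_{8} = v_{1} ; sig = (2; 1)
  P = {6,9}:  v_{6} + v_{9} = v_{2} ; sig = (2; 1)
  P = {1,2}:  v_{1} + v_{2} = v_{6} + v_{8} ; sig = (2; 1,1)
  P = {3,4}:  v_{3} + v_{4} = v_{2} + v_{9} ; sig = (2; 1,1)
  P = {4,5}:  v_{4} + v_{5} = v_{2} + v_{8} ; sig = (2; 1,1)
  P = {1,4}:  v_{1} + v_{4} = v_{2} + 2·v_{8} ; sig = (2; 1,2)
  P = {4,6}:  v_{4} + v_{6} = 2·v_{2} + v_{8} ; sig = (2; 1,2)
  P = {4,7}:  v_{4} + v_{7} = v_{8} + 2·v_{9} ; sig = (2; 1,2)
  P = {2,8,9}:  v_{2} + v_{8} + v_{9} = v_{4} ; sig = (3; 1)

Hence PRS(X_Σ) =
    |P|=2: 15 collections, coeffs (), (), (), (1), (1), (1), (1), (1), (1), (1,1), (1,1), (1,1), (1,2), (1,2), (1,2)
    |P|=3: 1 collection, coeffs (1)


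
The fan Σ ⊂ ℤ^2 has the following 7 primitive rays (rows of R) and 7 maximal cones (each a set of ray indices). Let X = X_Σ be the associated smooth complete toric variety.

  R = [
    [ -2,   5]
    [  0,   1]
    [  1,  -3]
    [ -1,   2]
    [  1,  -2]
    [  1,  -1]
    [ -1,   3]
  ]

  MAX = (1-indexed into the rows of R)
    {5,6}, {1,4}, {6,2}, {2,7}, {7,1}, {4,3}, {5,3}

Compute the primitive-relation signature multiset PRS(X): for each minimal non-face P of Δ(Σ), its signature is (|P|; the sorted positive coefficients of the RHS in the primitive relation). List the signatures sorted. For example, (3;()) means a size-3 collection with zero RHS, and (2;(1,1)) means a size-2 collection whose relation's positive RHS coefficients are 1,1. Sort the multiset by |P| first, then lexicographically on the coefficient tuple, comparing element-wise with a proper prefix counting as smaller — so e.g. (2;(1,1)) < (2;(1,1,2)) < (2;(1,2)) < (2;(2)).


Minimal non-faces — 14 found among 7 rays, 7 max cones:

  {3,7}:  v_{3} + v_{7} = 0 — sig = (2;())
  {4,5}:  v_{4} + v_{5} = 0 — sig = (2;())
  {1,3}:  v_{1} + v_{3} = v_{4} — sig = (2;(1))
  {1,5}:  v_{1} + v_{5} = v_{7} — sig = (2;(1))
  {2,3}:  v_{2} + v_{3} = v_{5} — sig = (2;(1))
  {2,4}:  v_{2} + v_{4} = v_{7} — sig = (2;(1))
  {2,5}:  v_{2} + v_{5} = v_{6} — sig = (2;(1))
  {4,6}:  v_{4} + v_{6} = v_{2} — sig = (2;(1))
  {4,7}:  v_{4} + v_{7} = v_{1} — sig = (2;(1))
  {5,7}:  v_{5} + v_{7} = v_{2} — sig = (2;(1))
  {1,6}:  v_{1} + v_{6} = v_{2} + v_{7} — sig = (2;(1,1))
  {1,2}:  v_{1} + v_{2} = 2·v_{7} — sig = (2;(2))
  {3,6}:  v_{3} + v_{6} = 2·v_{5} — sig = (2;(2))
  {6,7}:  v_{6} + v_{7} = 2·v_{2} — sig = (2;(2))

Sorted signature multiset PRS(X):
{ (2;()) ×2,  (2;(1)) ×8,  (2;(1,1)),  (2;(2)) ×3 }


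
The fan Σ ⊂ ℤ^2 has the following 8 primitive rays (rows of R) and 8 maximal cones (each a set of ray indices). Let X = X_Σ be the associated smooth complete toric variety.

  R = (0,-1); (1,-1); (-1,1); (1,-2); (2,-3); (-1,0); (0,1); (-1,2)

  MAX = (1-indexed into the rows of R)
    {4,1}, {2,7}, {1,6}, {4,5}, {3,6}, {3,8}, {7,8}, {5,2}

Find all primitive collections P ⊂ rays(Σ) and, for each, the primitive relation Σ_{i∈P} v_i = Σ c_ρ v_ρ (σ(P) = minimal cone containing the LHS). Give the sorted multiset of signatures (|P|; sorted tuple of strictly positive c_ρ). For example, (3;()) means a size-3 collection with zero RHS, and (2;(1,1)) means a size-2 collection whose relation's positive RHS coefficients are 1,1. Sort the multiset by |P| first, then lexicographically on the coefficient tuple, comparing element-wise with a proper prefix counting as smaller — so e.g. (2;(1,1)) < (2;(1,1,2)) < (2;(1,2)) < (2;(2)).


The 20 primitive collections of Σ (r=8, n=2):

  P = {1,7}:  v_{1} + v_{7} = 0  ⟹  sig = (2;())
  P = {2,3}:  v_{2} + v_{3} = 0  ⟹  sig = (2;())
  P = {4,8}:  v_{4} + v_{8} = 0  ⟹  sig = (2;())
  P = {1,2}:  v_{1} + v_{2} = v_{4}  ⟹  sig = (2;(1))
  P = {1,3}:  v_{1} + v_{3} = v_{6}  ⟹  sig = (2;(1))
  P = {1,8}:  v_{1} + v_{8} = v_{3}  ⟹  sig = (2;(1))
  P = {2,4}:  v_{2} + v_{4} = v_{5}  ⟹  sig = (2;(1))
  P = {2,6}:  v_{2} + v_{6} = v_{1}  ⟹  sig = (2;(1))
  P = {2,8}:  v_{2} + v_{8} = v_{7}  ⟹  sig = (2;(1))
  P = {3,4}:  v_{3} + v_{4} = v_{1}  ⟹  sig = (2;(1))
  P = {3,5}:  v_{3} + v_{5} = v_{4}  ⟹  sig = (2;(1))
  P = {3,7}:  v_{3} + v_{7} = v_{8}  ⟹  sig = (2;(1))
  P = {4,7}:  v_{4} + v_{7} = v_{2}  ⟹  sig = (2;(1))
  P = {5,8}:  v_{5} + v_{8} = v_{2}  ⟹  sig = (2;(1))
  P = {6,7}:  v_{6} + v_{7} = v_{3}  ⟹  sig = (2;(1))
  P = {5,6}:  v_{5} + v_{6} = v_{1} + v_{4}  ⟹  sig = (2;(1,1))
  P = {1,5}:  v_{1} + v_{5} = 2·v_{4}  ⟹  sig = (2;(2))
  P = {4,6}:  v_{4} + v_{6} = 2·v_{1}  ⟹  sig = (2;(2))
  P = {5,7}:  v_{5} + v_{7} = 2·v_{2}  ⟹  sig = (2;(2))
  P = {6,8}:  v_{6} + v_{8} = 2·v_{3}  ⟹  sig = (2;(2))

so the primitive-relation signature multiset is
    (2;())
    (2;())
    (2;())
    (2;(1))
    (2;(1))
    (2;(1))
    (2;(1))
    (2;(1))
    (2;(1))
    (2;(1))
    (2;(1))
    (2;(1))
    (2;(1))
    (2;(1))
    (2;(1))
    (2;(1,1))
    (2;(2))
    (2;(2))
    (2;(2))
    (2;(2))


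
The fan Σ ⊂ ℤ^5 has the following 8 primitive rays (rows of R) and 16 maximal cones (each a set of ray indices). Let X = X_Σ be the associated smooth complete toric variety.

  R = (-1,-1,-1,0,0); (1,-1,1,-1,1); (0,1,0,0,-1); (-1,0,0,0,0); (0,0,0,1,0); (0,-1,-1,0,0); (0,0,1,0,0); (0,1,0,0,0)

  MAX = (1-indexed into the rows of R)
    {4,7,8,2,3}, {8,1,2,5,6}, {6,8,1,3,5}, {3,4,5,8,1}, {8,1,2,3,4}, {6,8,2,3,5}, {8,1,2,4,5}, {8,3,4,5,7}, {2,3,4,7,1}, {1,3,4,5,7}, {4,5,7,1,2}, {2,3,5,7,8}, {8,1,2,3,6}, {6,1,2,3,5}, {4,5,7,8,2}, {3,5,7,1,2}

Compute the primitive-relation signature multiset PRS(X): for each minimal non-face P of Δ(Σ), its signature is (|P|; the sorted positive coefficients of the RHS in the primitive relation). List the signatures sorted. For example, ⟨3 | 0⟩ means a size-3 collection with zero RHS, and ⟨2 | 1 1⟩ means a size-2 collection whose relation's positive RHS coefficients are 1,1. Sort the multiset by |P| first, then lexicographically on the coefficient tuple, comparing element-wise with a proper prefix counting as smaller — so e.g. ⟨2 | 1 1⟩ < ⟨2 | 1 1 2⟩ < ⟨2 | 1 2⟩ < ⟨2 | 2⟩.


Minimal non-faces — 5 found among 8 rays, 16 max cones:

  • {4,6}:  v_{4} + v_{6} = v_{1} ; sig = ⟨2 | 1⟩
  • {6,7}:  v_{6} + v_{7} = v_{1} + v_{2} + v_{3} + v_{5} ; sig = ⟨2 | 1 1 1 1⟩
  • {1,7,8}:  v_{1} + v_{7} + v_{8} = v_{4} ; sig = ⟨3 | 1⟩
  • {2,3,4,5}:  v_{2} + v_{3} + v_{4} + v_{5} = v_{7} ; sig = ⟨4 | 1⟩
  • {1,2,3,5,8}:  v_{1} + v_{2} + v_{3} + v_{5} + v_{8} = 0 ; sig = ⟨5 | 0⟩

so the primitive-relation signature multiset is
{ ⟨2 | 1⟩,  ⟨2 | 1 1 1 1⟩,  ⟨3 | 1⟩,  ⟨4 | 1⟩,  ⟨5 | 0⟩ }


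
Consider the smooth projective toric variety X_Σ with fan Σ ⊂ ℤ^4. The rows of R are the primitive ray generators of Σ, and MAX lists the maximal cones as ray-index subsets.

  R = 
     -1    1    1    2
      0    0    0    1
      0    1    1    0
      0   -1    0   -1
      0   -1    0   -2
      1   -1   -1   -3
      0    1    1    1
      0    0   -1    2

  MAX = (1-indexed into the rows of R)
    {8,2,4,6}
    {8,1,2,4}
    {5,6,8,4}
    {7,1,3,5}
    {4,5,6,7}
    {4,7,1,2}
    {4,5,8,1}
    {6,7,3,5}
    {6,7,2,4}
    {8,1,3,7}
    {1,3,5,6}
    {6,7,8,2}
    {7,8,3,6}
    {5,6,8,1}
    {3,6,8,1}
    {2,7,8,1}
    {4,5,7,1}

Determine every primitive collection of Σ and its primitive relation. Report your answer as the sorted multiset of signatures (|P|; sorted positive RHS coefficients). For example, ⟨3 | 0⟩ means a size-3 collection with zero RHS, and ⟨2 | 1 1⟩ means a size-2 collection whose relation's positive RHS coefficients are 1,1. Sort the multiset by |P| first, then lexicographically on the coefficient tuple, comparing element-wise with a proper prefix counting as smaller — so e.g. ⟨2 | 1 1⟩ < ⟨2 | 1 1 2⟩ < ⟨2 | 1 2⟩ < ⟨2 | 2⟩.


9 collections generate NE(X_Σ); each relation:

  P = {2,3}:  v_{2} + v_{3} = v_{7} — sig = ⟨2 | 1⟩
  P = {2,5}:  v_{2} + v_{5} = v_{4} — sig = ⟨2 | 1⟩
  P = {3,4}:  v_{3} + v_{4} = v_{5} + v_{7} — sig = ⟨2 | 1 1⟩
  P = {1,2,6}:  v_{1} + v_{2} + v_{6} = 0 — sig = ⟨3 | 0⟩
  P = {3,5,8}:  v_{3} + v_{5} + v_{8} = 0 — sig = ⟨3 | 0⟩
  P = {1,4,6}:  v_{1} + v_{4} + v_{6} = v_{5} — sig = ⟨3 | 1⟩
  P = {1,6,7}:  v_{1} + v_{6} + v_{7} = v_{3} — sig = ⟨3 | 1⟩
  P = {5,7,8}:  v_{5} + v_{7} + v_{8} = v_{2} — sig = ⟨3 | 1⟩
  P = {4,7,8}:  v_{4} + v_{7} + v_{8} = 2·v_{2} — sig = ⟨3 | 2⟩

Hence PRS(X_Σ) =
{ ⟨2 | 1⟩ ×2,  ⟨2 | 1 1⟩,  ⟨3 | 0⟩ ×2,  ⟨3 | 1⟩ ×3,  ⟨3 | 2⟩ }


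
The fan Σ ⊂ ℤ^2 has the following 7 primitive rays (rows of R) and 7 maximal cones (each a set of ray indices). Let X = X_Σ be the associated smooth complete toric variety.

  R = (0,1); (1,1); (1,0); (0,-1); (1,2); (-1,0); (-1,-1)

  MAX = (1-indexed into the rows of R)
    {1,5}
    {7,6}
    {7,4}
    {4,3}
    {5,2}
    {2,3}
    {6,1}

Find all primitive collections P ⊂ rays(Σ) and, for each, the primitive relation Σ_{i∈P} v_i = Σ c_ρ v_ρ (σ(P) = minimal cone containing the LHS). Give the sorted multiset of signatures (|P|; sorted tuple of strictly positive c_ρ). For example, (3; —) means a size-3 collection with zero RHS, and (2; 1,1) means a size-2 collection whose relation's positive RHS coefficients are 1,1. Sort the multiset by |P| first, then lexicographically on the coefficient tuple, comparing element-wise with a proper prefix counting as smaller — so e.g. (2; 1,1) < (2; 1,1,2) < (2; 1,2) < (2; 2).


Primitive collections (14):

  {1,4}:  v_{1} + v_{4} = 0 — sig = (2; —)
  {2,7}:  v_{2} + v_{7} = 0 — sig = (2; —)
  {3,6}:  v_{3} + v_{6} = 0 — sig = (2; —)
  {1,2}:  v_{1} + v_{2} = v_{5} — sig = (2; 1)
  {1,3}:  v_{1} + v_{3} = v_{2} — sig = (2; 1)
  {1,7}:  v_{1} + v_{7} = v_{6} — sig = (2; 1)
  {2,4}:  v_{2} + v_{4} = v_{3} — sig = (2; 1)
  {2,6}:  v_{2} + v_{6} = v_{1} — sig = (2; 1)
  {3,7}:  v_{3} + v_{7} = v_{4} — sig = (2; 1)
  {4,5}:  v_{4} + v_{5} = v_{2} — sig = (2; 1)
  {4,6}:  v_{4} + v_{6} = v_{7} — sig = (2; 1)
  {5,7}:  v_{5} + v_{7} = v_{1} — sig = (2; 1)
  {3,5}:  v_{3} + v_{5} = 2·v_{2} — sig = (2; 2)
  {5,6}:  v_{5} + v_{6} = 2·v_{1} — sig = (2; 2)

Signatures (|P|; sorted positive RHS coefficients), sorted:
    (2; —)
    (2; —)
    (2; —)
    (2; 1)
    (2; 1)
    (2; 1)
    (2; 1)
    (2; 1)
    (2; 1)
    (2; 1)
    (2; 1)
    (2; 1)
    (2; 2)
    (2; 2)


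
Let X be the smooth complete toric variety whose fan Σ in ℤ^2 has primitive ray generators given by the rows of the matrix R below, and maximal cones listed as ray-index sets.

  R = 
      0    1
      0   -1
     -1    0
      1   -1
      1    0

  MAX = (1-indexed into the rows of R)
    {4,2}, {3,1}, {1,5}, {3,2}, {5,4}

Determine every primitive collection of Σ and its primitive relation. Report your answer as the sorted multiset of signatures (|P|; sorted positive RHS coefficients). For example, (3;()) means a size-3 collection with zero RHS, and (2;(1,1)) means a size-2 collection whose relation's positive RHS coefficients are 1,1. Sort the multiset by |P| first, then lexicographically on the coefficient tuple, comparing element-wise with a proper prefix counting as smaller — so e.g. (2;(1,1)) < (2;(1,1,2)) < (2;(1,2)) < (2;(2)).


5 minimal non-faces of Δ(Σ) (on 5 rays):

  {1,2}:  v_{1} + v_{2} = 0  ⟹  sig = (2;())
  {3,5}:  v_{3} + v_{5} = 0  ⟹  sig = (2;())
  {1,4}:  v_{1} + v_{4} = v_{5}  ⟹  sig = (2;(1))
  {2,5}:  v_{2} + v_{5} = v_{4}  ⟹  sig = (2;(1))
  {3,4}:  v_{3} + v_{4} = v_{2}  ⟹  sig = (2;(1))

Signatures (|P|; sorted positive RHS coefficients), sorted:
[(2;()), (2;()), (2;(1)), (2;(1)), (2;(1))]


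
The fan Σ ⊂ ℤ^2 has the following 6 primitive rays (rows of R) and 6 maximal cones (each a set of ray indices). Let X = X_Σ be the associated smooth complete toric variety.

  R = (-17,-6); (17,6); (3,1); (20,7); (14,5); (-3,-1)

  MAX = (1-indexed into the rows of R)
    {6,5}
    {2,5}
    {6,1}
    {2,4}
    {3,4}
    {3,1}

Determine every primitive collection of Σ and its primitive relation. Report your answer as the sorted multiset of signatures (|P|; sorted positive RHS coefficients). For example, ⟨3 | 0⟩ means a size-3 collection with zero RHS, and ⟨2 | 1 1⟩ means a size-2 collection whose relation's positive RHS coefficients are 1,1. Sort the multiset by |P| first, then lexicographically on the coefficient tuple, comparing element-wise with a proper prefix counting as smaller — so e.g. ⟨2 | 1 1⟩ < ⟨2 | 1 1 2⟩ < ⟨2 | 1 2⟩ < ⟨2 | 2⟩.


Primitive collections (9):

  {1,2}:  v_{1} + v_{2} = 0  so sig = ⟨2 | 0⟩
  {3,6}:  v_{3} + v_{6} = 0  so sig = ⟨2 | 0⟩
  {1,4}:  v_{1} + v_{4} = v_{3}  so sig = ⟨2 | 1⟩
  {1,5}:  v_{1} + v_{5} = v_{6}  so sig = ⟨2 | 1⟩
  {2,3}:  v_{2} + v_{3} = v_{4}  so sig = ⟨2 | 1⟩
  {2,6}:  v_{2} + v_{6} = v_{5}  so sig = ⟨2 | 1⟩
  {3,5}:  v_{3} + v_{5} = v_{2}  so sig = ⟨2 | 1⟩
  {4,6}:  v_{4} + v_{6} = v_{2}  so sig = ⟨2 | 1⟩
  {4,5}:  v_{4} + v_{5} = 2·v_{2}  so sig = ⟨2 | 2⟩

so the primitive-relation signature multiset is
[⟨2 | 0⟩, ⟨2 | 0⟩, ⟨2 | 1⟩, ⟨2 | 1⟩, ⟨2 | 1⟩, ⟨2 | 1⟩, ⟨2 | 1⟩, ⟨2 | 1⟩, ⟨2 | 2⟩]


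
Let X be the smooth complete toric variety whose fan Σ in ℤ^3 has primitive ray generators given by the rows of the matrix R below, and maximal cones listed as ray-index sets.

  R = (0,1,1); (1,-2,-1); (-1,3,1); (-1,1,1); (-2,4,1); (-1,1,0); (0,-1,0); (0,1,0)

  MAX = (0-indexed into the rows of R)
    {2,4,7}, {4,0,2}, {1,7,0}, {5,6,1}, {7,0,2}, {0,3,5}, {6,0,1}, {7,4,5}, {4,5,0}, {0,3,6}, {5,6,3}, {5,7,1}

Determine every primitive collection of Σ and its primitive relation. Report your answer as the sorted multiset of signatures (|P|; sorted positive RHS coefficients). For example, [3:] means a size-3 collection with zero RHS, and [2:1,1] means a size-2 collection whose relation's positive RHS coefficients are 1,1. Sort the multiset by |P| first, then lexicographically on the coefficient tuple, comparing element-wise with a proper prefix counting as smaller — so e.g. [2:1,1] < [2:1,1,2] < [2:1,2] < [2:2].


Minimal non-faces — 14 found among 8 rays, 12 max cones:

  • {6,7}:  v_{6} + v_{7} = 0 ; sig = [2:]
  • {1,2}:  v_{1} + v_{2} = v_{7} ; sig = [2:1]
  • {1,3}:  v_{1} + v_{3} = v_{6} ; sig = [2:1]
  • {2,5}:  v_{2} + v_{5} = v_{4} ; sig = [2:1]
  • {1,4}:  v_{1} + v_{4} = v_{5} + v_{7} ; sig = [2:1,1]
  • {2,6}:  v_{2} + v_{6} = v_{0} + v_{5} ; sig = [2:1,1]
  • {3,7}:  v_{3} + v_{7} = v_{0} + v_{5} ; sig = [2:1,1]
  • {4,6}:  v_{4} + v_{6} = v_{0} + 2·v_{5} ; sig = [2:1,2]
  • {2,3}:  v_{2} + v_{3} = 2·v_{0} + 2·v_{5} ; sig = [2:2,2]
  • {3,4}:  v_{3} + v_{4} = 2·v_{0} + 3·v_{5} ; sig = [2:2,3]
  • {0,1,5}:  v_{0} + v_{1} + v_{5} = 0 ; sig = [3:]
  • {0,5,6}:  v_{0} + v_{5} + v_{6} = v_{3} ; sig = [3:1]
  • {0,5,7}:  v_{0} + v_{5} + v_{7} = v_{2} ; sig = [3:1]
  • {0,4,7}:  v_{0} + v_{4} + v_{7} = 2·v_{2} ; sig = [3:2]

Signatures (|P|; sorted positive RHS coefficients), sorted:
{ [2:],  [2:1] ×3,  [2:1,1] ×3,  [2:1,2],  [2:2,2],  [2:2,3],  [3:],  [3:1] ×2,  [3:2] }


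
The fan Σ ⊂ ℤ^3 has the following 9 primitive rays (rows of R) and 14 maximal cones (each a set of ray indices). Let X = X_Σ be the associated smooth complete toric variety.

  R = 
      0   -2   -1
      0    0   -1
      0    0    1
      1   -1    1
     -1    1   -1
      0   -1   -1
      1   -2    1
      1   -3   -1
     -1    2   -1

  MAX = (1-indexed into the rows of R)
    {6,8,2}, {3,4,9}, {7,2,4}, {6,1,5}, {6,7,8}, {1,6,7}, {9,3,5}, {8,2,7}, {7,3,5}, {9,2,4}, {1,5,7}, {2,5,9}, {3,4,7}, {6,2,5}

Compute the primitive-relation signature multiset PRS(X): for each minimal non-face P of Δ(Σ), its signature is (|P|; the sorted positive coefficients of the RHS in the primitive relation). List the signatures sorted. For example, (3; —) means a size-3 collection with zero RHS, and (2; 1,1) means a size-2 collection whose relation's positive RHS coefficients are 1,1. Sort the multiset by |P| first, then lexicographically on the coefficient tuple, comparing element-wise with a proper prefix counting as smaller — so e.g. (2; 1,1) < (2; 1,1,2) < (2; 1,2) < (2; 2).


18 collections generate NE(X_Σ); each relation:

  P = {2,3}:  v_{2} + v_{3} = 0  ⟹  sig = (2; —)
  P = {4,5}:  v_{4} + v_{5} = 0  ⟹  sig = (2; —)
  P = {7,9}:  v_{7} + v_{9} = 0  ⟹  sig = (2; —)
  P = {1,4}:  v_{1} + v_{4} = v_{6} + v_{7}  ⟹  sig = (2; 1,1)
  P = {1,9}:  v_{1} + v_{9} = v_{5} + v_{6}  ⟹  sig = (2; 1,1)
  P = {3,6}:  v_{3} + v_{6} = v_{5} + v_{7}  ⟹  sig = (2; 1,1)
  P = {3,8}:  v_{3} + v_{8} = v_{6} + v_{7}  ⟹  sig = (2; 1,1)
  P = {4,6}:  v_{4} + v_{6} = v_{2} + v_{7}  ⟹  sig = (2; 1,1)
  P = {6,9}:  v_{6} + v_{9} = v_{2} + v_{5}  ⟹  sig = (2; 1,1)
  P = {8,9}:  v_{8} + v_{9} = v_{2} + v_{6}  ⟹  sig = (2; 1,1)
  P = {1,8}:  v_{1} + v_{8} = 3·v_{6} + v_{7}  ⟹  sig = (2; 1,3)
  P = {1,2}:  v_{1} + v_{2} = 2·v_{6}  ⟹  sig = (2; 2)
  P = {5,8}:  v_{5} + v_{8} = 2·v_{6}  ⟹  sig = (2; 2)
  P = {1,3}:  v_{1} + v_{3} = 2·v_{5} + 2·v_{7}  ⟹  sig = (2; 2,2)
  P = {4,8}:  v_{4} + v_{8} = 2·v_{2} + 2·v_{7}  ⟹  sig = (2; 2,2)
  P = {2,5,7}:  v_{2} + v_{5} + v_{7} = v_{6}  ⟹  sig = (3; 1)
  P = {2,6,7}:  v_{2} + v_{6} + v_{7} = v_{8}  ⟹  sig = (3; 1)
  P = {5,6,7}:  v_{5} + v_{6} + v_{7} = v_{1}  ⟹  sig = (3; 1)

Signatures (|P|; sorted positive RHS coefficients), sorted:
    |P|=2: 15 collections, coeffs (), (), (), (1,1), (1,1), (1,1), (1,1), (1,1), (1,1), (1,1), (1,3), (2), (2), (2,2), (2,2)
    |P|=3: 3 collections, coeffs (1), (1), (1)


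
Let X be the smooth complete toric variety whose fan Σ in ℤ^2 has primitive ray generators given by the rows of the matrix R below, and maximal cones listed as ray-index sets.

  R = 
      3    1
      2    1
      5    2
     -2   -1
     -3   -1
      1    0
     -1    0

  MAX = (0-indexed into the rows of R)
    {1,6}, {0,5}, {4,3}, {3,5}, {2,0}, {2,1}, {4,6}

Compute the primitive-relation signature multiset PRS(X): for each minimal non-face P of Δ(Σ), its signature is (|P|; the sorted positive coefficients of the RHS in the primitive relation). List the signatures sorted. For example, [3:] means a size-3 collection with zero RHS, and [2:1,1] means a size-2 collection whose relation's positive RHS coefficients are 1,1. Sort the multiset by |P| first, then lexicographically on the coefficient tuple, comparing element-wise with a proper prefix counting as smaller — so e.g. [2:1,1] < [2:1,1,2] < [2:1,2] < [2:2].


14 collections generate NE(X_Σ); each relation:

  P = {0,4}:  v_{0} + v_{4} = 0 ; sig = [2:]
  P = {1,3}:  v_{1} + v_{3} = 0 ; sig = [2:]
  P = {5,6}:  v_{5} + v_{6} = 0 ; sig = [2:]
  P = {0,1}:  v_{0} + v_{1} = v_{2} ; sig = [2:1]
  P = {0,3}:  v_{0} + v_{3} = v_{5} ; sig = [2:1]
  P = {0,6}:  v_{0} + v_{6} = v_{1} ; sig = [2:1]
  P = {1,4}:  v_{1} + v_{4} = v_{6} ; sig = [2:1]
  P = {1,5}:  v_{1} + v_{5} = v_{0} ; sig = [2:1]
  P = {2,3}:  v_{2} + v_{3} = v_{0} ; sig = [2:1]
  P = {2,4}:  v_{2} + v_{4} = v_{1} ; sig = [2:1]
  P = {3,6}:  v_{3} + v_{6} = v_{4} ; sig = [2:1]
  P = {4,5}:  v_{4} + v_{5} = v_{3} ; sig = [2:1]
  P = {2,5}:  v_{2} + v_{5} = 2·v_{0} ; sig = [2:2]
  P = {2,6}:  v_{2} + v_{6} = 2·v_{1} ; sig = [2:2]

Hence PRS(X_Σ) =
[[2:], [2:], [2:], [2:1], [2:1], [2:1], [2:1], [2:1], [2:1], [2:1], [2:1], [2:1], [2:2], [2:2]]


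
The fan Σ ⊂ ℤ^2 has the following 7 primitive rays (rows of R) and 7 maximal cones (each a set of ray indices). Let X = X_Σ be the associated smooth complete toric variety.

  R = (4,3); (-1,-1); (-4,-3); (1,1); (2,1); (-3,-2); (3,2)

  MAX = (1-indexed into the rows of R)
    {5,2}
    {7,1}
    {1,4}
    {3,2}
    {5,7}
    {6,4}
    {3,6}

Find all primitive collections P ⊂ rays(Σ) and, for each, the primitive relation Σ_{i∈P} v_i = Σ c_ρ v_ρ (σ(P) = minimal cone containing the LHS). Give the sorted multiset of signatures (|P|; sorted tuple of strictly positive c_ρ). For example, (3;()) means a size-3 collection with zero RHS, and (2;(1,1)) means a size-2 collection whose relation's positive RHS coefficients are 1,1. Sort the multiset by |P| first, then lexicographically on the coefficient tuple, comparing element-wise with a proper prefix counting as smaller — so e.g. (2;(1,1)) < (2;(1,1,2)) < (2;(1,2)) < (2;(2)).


Minimal non-faces — 14 found among 7 rays, 7 max cones:

  P={1,3}:  v_{1} + v_{3} = 0 ; sig = (2;())
  P={2,4}:  v_{2} + v_{4} = 0 ; sig = (2;())
  P={6,7}:  v_{6} + v_{7} = 0 ; sig = (2;())
  P={1,2}:  v_{1} + v_{2} = v_{7} ; sig = (2;(1))
  P={1,6}:  v_{1} + v_{6} = v_{4} ; sig = (2;(1))
  P={2,6}:  v_{2} + v_{6} = v_{3} ; sig = (2;(1))
  P={2,7}:  v_{2} + v_{7} = v_{5} ; sig = (2;(1))
  P={3,4}:  v_{3} + v_{4} = v_{6} ; sig = (2;(1))
  P={3,7}:  v_{3} + v_{7} = v_{2} ; sig = (2;(1))
  P={4,5}:  v_{4} + v_{5} = v_{7} ; sig = (2;(1))
  P={4,7}:  v_{4} + v_{7} = v_{1} ; sig = (2;(1))
  P={5,6}:  v_{5} + v_{6} = v_{2} ; sig = (2;(1))
  P={1,5}:  v_{1} + v_{5} = 2·v_{7} ; sig = (2;(2))
  P={3,5}:  v_{3} + v_{5} = 2·v_{2} ; sig = (2;(2))

Hence PRS(X_Σ) =
{ (2;()) ×3,  (2;(1)) ×9,  (2;(2)) ×2 }


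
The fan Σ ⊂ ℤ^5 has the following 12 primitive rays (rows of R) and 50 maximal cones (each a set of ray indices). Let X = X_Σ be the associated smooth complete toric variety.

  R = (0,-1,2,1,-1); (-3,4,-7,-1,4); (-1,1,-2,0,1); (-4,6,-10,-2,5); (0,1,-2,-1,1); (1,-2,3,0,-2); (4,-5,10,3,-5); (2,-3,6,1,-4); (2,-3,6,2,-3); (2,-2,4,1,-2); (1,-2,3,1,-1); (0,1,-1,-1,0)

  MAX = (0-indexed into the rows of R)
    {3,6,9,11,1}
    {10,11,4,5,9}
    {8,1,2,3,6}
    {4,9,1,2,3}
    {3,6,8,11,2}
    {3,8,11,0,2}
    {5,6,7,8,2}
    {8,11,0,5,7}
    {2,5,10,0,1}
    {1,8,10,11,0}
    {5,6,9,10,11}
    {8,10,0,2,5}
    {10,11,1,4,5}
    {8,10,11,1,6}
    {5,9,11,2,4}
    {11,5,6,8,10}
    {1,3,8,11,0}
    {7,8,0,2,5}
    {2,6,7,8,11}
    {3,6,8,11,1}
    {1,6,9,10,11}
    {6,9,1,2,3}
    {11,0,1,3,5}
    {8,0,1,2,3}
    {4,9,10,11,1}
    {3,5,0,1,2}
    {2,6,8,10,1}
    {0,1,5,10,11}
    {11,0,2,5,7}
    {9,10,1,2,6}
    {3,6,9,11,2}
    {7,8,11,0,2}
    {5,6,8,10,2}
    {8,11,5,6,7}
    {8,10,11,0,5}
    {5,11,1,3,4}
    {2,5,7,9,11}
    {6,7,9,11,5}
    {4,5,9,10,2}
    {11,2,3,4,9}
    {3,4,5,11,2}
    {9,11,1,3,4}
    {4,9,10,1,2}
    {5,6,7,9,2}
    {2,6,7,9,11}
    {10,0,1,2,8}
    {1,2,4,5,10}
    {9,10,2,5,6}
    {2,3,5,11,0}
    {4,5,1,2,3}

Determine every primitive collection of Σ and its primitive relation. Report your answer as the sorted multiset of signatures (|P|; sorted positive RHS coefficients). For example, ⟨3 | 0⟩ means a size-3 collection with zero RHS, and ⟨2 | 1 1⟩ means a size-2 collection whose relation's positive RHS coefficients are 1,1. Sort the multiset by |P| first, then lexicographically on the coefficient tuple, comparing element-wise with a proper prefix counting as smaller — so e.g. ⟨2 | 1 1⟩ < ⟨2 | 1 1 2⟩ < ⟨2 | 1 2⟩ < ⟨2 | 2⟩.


Δ(Σ) — 12 vertices, 21 min non-faces:

  P={0,4}:  v_{0} + v_{4} = 0 ; sig = ⟨2 | 0⟩
  P={0,9}:  v_{0} + v_{9} = v_{8} ; sig = ⟨2 | 1⟩
  P={3,10}:  v_{3} + v_{10} = v_{1} ; sig = ⟨2 | 1⟩
  P={4,8}:  v_{4} + v_{8} = v_{9} ; sig = ⟨2 | 1⟩
  P={8,9}:  v_{8} + v_{9} = v_{6} ; sig = ⟨2 | 1⟩
  P={7,10}:  v_{7} + v_{10} = v_{5} + v_{8} ; sig = ⟨2 | 1 1⟩
  P={1,7}:  v_{1} + v_{7} = v_{0} + v_{2} + v_{11} ; sig = ⟨2 | 1 1 1⟩
  P={4,7}:  v_{4} + v_{7} = v_{2} + v_{5} + v_{9} + v_{11} ; sig = ⟨2 | 1 1 1 1⟩
  P={3,7}:  v_{3} + v_{7} = v_{0} + 2·v_{2} + 2·v_{11} ; sig = ⟨2 | 1 2 2⟩
  P={0,6}:  v_{0} + v_{6} = 2·v_{8} ; sig = ⟨2 | 2⟩
  P={4,6}:  v_{4} + v_{6} = 2·v_{9} ; sig = ⟨2 | 2⟩
  P={1,5,9}:  v_{1} + v_{5} + v_{9} = 0 ; sig = ⟨3 | 0⟩
  P={2,10,11}:  v_{2} + v_{10} + v_{11} = 0 ; sig = ⟨3 | 0⟩
  P={1,2,11}:  v_{1} + v_{2} + v_{11} = v_{3} ; sig = ⟨3 | 1⟩
  P={1,5,6}:  v_{1} + v_{5} + v_{6} = v_{8} ; sig = ⟨3 | 1⟩
  P={1,5,8}:  v_{1} + v_{5} + v_{8} = v_{0} ; sig = ⟨3 | 1⟩
  P={3,5,9}:  v_{3} + v_{5} + v_{9} = v_{2} + v_{11} ; sig = ⟨3 | 1 1⟩
  P={3,5,6}:  v_{3} + v_{5} + v_{6} = v_{2} + v_{8} + v_{11} ; sig = ⟨3 | 1 1 1⟩
  P={3,5,8}:  v_{3} + v_{5} + v_{8} = v_{0} + v_{2} + v_{11} ; sig = ⟨3 | 1 1 1⟩
  P={2,5,8,11}:  v_{2} + v_{5} + v_{8} + v_{11} = v_{7} ; sig = ⟨4 | 1⟩
  P={2,5,6,11}:  v_{2} + v_{5} + v_{6} + v_{11} = v_{7} + v_{9} ; sig = ⟨4 | 1 1⟩

Signatures (|P|; sorted positive RHS coefficients), sorted:
{ ⟨2 | 0⟩,  ⟨2 | 1⟩ ×4,  ⟨2 | 1 1⟩,  ⟨2 | 1 1 1⟩,  ⟨2 | 1 1 1 1⟩,  ⟨2 | 1 2 2⟩,  ⟨2 | 2⟩ ×2,  ⟨3 | 0⟩ ×2,  ⟨3 | 1⟩ ×3,  ⟨3 | 1 1⟩,  ⟨3 | 1 1 1⟩ ×2,  ⟨4 | 1⟩,  ⟨4 | 1 1⟩ }


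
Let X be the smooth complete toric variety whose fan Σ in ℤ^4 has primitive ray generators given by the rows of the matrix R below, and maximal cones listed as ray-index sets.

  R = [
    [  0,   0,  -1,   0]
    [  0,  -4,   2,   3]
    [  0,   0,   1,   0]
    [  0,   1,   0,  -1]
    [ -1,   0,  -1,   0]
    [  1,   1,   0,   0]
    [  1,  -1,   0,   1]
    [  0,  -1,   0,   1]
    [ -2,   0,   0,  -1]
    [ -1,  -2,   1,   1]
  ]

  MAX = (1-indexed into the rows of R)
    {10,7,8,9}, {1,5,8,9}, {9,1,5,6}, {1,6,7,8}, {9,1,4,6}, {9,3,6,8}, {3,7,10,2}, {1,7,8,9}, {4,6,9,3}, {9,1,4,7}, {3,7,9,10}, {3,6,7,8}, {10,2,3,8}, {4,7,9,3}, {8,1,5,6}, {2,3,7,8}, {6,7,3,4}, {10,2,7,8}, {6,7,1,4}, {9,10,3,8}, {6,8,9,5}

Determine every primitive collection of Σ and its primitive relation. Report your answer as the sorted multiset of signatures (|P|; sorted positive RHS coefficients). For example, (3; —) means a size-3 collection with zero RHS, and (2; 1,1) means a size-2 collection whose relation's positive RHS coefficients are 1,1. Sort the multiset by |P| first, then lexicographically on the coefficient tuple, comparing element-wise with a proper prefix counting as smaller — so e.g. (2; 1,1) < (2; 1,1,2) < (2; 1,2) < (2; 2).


The 18 primitive collections of Σ (r=10, n=4):

  • {1,3}:  v_{1} + v_{3} = 0 — sig = (2; —)
  • {4,8}:  v_{4} + v_{8} = 0 — sig = (2; —)
  • {5,7}:  v_{5} + v_{7} = v_{1} + v_{8} — sig = (2; 1,1)
  • {6,10}:  v_{6} + v_{10} = v_{3} + v_{8} — sig = (2; 1,1)
  • {1,2}:  v_{1} + v_{2} = v_{7} + v_{8} + v_{10} — sig = (2; 1,1,1)
  • {1,10}:  v_{1} + v_{10} = v_{7} + v_{8} + v_{9} — sig = (2; 1,1,1)
  • {2,4}:  v_{2} + v_{4} = v_{3} + v_{7} + v_{10} — sig = (2; 1,1,1)
  • {3,5}:  v_{3} + v_{5} = v_{6} + v_{8} + v_{9} — sig = (2; 1,1,1)
  • {4,5}:  v_{4} + v_{5} = v_{1} + v_{6} + v_{9} — sig = (2; 1,1,1)
  • {4,10}:  v_{4} + v_{10} = v_{3} + v_{7} + v_{9} — sig = (2; 1,1,1)
  • {2,5}:  v_{2} + v_{5} = 2·v_{8} + v_{10} — sig = (2; 1,2)
  • {5,10}:  v_{5} + v_{10} = 2·v_{8} + v_{9} — sig = (2; 1,2)
  • {2,6}:  v_{2} + v_{6} = 2·v_{3} + v_{7} + 2·v_{8} — sig = (2; 1,2,2)
  • {2,9}:  v_{2} + v_{9} = 2·v_{10} — sig = (2; 2)
  • {6,7,9}:  v_{6} + v_{7} + v_{9} = 0 — sig = (3; —)
  • {1,6,8,9}:  v_{1} + v_{6} + v_{8} + v_{9} = v_{5} — sig = (4; 1)
  • {3,7,8,9}:  v_{3} + v_{7} + v_{8} + v_{9} = v_{10} — sig = (4; 1)
  • {3,7,8,10}:  v_{3} + v_{7} + v_{8} + v_{10} = v_{2} — sig = (4; 1)

Signatures (|P|; sorted positive RHS coefficients), sorted:
    |P|=2: 14 collections, coeffs (), (), (1,1), (1,1), (1,1,1), (1,1,1), (1,1,1), (1,1,1), (1,1,1), (1,1,1), (1,2), (1,2), (1,2,2), (2)
    |P|=3: 1 collection, coeffs ()
    |P|=4: 3 collections, coeffs (1), (1), (1)


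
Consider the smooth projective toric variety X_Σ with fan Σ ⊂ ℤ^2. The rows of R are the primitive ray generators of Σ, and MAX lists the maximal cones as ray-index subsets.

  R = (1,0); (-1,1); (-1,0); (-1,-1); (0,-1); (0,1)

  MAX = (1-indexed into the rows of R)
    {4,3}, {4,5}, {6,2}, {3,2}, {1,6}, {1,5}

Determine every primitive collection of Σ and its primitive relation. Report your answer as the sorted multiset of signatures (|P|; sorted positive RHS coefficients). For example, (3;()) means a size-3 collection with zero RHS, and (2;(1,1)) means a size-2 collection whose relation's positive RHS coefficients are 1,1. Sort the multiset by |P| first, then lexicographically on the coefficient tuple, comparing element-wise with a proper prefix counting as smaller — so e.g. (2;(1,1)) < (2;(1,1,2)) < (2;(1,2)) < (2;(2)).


9 minimal non-faces of Δ(Σ) (on 6 rays):

  P = {1,3}:  v_{1} + v_{3} = 0  ⇒ sig = (2;())
  P = {5,6}:  v_{5} + v_{6} = 0  ⇒ sig = (2;())
  P = {1,2}:  v_{1} + v_{2} = v_{6}  ⇒ sig = (2;(1))
  P = {1,4}:  v_{1} + v_{4} = v_{5}  ⇒ sig = (2;(1))
  P = {2,5}:  v_{2} + v_{5} = v_{3}  ⇒ sig = (2;(1))
  P = {3,5}:  v_{3} + v_{5} = v_{4}  ⇒ sig = (2;(1))
  P = {3,6}:  v_{3} + v_{6} = v_{2}  ⇒ sig = (2;(1))
  P = {4,6}:  v_{4} + v_{6} = v_{3}  ⇒ sig = (2;(1))
  P = {2,4}:  v_{2} + v_{4} = 2·v_{3}  ⇒ sig = (2;(2))

Signatures (|P|; sorted positive RHS coefficients), sorted:
{ (2;()) ×2,  (2;(1)) ×6,  (2;(2)) }


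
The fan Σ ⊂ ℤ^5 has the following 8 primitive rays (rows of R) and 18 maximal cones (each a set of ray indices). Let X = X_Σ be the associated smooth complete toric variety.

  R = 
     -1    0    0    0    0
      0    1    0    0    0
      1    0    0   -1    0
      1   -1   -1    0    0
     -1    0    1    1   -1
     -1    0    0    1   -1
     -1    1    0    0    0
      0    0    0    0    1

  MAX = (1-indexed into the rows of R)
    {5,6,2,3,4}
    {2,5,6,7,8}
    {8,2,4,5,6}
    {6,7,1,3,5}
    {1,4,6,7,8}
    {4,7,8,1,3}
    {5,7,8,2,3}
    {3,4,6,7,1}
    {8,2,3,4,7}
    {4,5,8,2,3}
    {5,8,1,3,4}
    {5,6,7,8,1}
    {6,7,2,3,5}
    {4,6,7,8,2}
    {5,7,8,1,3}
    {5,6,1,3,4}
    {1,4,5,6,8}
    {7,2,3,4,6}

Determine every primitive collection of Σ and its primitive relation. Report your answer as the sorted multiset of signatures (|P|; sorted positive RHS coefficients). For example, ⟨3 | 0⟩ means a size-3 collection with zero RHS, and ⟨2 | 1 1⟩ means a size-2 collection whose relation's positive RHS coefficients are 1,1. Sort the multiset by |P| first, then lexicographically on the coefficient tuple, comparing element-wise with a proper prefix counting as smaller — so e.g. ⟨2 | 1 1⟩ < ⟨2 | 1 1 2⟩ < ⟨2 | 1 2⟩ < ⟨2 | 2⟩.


Δ(Σ) — 8 vertices, 3 min non-faces:

  P={1,2}:  v_{1} + v_{2} = v_{7}  so sig = ⟨2 | 1⟩
  P={3,6,8}:  v_{3} + v_{6} + v_{8} = 0  so sig = ⟨3 | 0⟩
  P={4,5,7}:  v_{4} + v_{5} + v_{7} = v_{6}  so sig = ⟨3 | 1⟩

so the primitive-relation signature multiset is
    ⟨2 | 1⟩
    ⟨3 | 0⟩
    ⟨3 | 1⟩


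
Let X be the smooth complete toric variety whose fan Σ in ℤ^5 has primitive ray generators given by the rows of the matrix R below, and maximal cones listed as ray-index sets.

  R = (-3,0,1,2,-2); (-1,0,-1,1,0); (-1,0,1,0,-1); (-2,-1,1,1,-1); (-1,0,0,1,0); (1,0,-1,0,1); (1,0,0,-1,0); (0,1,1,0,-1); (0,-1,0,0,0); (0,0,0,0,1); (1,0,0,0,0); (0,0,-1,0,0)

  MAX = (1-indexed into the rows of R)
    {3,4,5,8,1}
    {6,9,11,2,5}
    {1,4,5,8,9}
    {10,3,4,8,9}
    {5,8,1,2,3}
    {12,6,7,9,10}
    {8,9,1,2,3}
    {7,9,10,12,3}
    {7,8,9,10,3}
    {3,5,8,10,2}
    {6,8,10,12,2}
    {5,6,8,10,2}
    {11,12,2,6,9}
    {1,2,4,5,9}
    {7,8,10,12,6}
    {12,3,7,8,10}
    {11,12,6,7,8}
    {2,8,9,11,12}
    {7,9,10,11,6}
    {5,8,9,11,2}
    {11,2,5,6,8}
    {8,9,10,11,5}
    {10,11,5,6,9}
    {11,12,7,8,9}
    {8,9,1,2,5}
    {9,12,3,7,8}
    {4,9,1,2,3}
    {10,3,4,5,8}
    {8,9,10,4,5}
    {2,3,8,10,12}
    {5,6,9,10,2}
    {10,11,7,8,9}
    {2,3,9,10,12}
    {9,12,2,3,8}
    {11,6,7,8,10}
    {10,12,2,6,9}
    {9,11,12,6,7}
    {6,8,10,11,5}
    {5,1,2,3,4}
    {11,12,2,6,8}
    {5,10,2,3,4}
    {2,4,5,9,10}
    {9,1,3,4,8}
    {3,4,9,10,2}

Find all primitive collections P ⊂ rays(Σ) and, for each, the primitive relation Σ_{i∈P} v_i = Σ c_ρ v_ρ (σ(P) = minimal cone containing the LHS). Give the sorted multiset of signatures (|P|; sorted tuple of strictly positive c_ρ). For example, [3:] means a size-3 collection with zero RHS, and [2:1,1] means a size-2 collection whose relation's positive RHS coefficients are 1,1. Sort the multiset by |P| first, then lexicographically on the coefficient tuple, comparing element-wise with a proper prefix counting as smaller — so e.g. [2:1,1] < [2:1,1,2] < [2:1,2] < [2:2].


Δ(Σ) — 12 vertices, 21 min non-faces:

  P = {3,6}:  v_{3} + v_{6} = 0  ⇒ sig = [2:]
  P = {5,7}:  v_{5} + v_{7} = 0  ⇒ sig = [2:]
  P = {2,7}:  v_{2} + v_{7} = v_{12}  ⇒ sig = [2:1]
  P = {5,12}:  v_{5} + v_{12} = v_{2}  ⇒ sig = [2:1]
  P = {3,11}:  v_{3} + v_{11} = v_{8} + v_{9}  ⇒ sig = [2:1,1]
  P = {4,6}:  v_{4} + v_{6} = v_{5} + v_{9}  ⇒ sig = [2:1,1]
  P = {4,7}:  v_{4} + v_{7} = v_{3} + v_{9}  ⇒ sig = [2:1,1]
  P = {4,12}:  v_{4} + v_{12} = v_{2} + v_{3} + v_{9}  ⇒ sig = [2:1,1,1]
  P = {1,6}:  v_{1} + v_{6} = v_{2} + v_{5} + v_{8} + v_{9}  ⇒ sig = [2:1,1,1,1]
  P = {1,7}:  v_{1} + v_{7} = v_{2} + v_{3} + v_{8} + v_{9}  ⇒ sig = [2:1,1,1,1]
  P = {1,12}:  v_{1} + v_{12} = 2·v_{2} + v_{3} + v_{8} + v_{9}  ⇒ sig = [2:1,1,1,2]
  P = {4,11}:  v_{4} + v_{11} = v_{5} + v_{8} + 2·v_{9}  ⇒ sig = [2:1,1,2]
  P = {1,11}:  v_{1} + v_{11} = v_{2} + v_{5} + 2·v_{8} + 2·v_{9}  ⇒ sig = [2:1,1,2,2]
  P = {1,10}:  v_{1} + v_{10} = v_{3} + 2·v_{5}  ⇒ sig = [2:1,2]
  P = {2,4,8}:  v_{2} + v_{4} + v_{8} = v_{1}  ⇒ sig = [3:1]
  P = {3,5,9}:  v_{3} + v_{5} + v_{9} = v_{4}  ⇒ sig = [3:1]
  P = {6,8,9}:  v_{6} + v_{8} + v_{9} = v_{11}  ⇒ sig = [3:1]
  P = {10,11,12}:  v_{10} + v_{11} + v_{12} = v_{6}  ⇒ sig = [3:1]
  P = {2,10,11}:  v_{2} + v_{10} + v_{11} = v_{5} + v_{6}  ⇒ sig = [3:1,1]
  P = {8,9,10,12}:  v_{8} + v_{9} + v_{10} + v_{12} = 0  ⇒ sig = [4:]
  P = {2,8,9,10}:  v_{2} + v_{8} + v_{9} + v_{10} = v_{5}  ⇒ sig = [4:1]

Sorted signature multiset PRS(X):
    |P|=2: 14 collections, coeffs (), (), (1), (1), (1,1), (1,1), (1,1), (1,1,1), (1,1,1,1), (1,1,1,1), (1,1,1,2), (1,1,2), (1,1,2,2), (1,2)
    |P|=3: 5 collections, coeffs (1), (1), (1), (1), (1,1)
    |P|=4: 2 collections, coeffs (), (1)
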